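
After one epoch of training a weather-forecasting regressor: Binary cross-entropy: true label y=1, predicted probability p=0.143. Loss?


BCE = -[y·ln(p) + (1-y)·ln(1-p)]
= -1·ln(0.143) - 0
= -ln(0.143) = 1.9449

1.9449


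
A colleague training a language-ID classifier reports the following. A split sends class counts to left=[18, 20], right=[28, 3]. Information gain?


Parent = [46, 23], H_parent = 0.9183
H_left = 0.998 (n=38), H_right = 0.4587 (n=31)
H_children = (38/69)·0.998 + (31/69)·0.4587 = 0.7557
IG = 0.9183 - 0.7557 = 0.1626

0.1626


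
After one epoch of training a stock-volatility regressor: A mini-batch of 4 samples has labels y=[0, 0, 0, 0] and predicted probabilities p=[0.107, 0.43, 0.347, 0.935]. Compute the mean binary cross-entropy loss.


L[0] = -ln(1-0.107) = -ln(0.893) = 0.1132
L[1] = -ln(1-0.43) = -ln(0.57) = 0.5621
L[2] = -ln(1-0.347) = -ln(0.653) = 0.4262
L[3] = -ln(1-0.935) = -ln(0.065) = 2.7334
mean = (0.1132 + 0.5621 + 0.4262 + 2.7334)/4 = 0.9587

0.9587


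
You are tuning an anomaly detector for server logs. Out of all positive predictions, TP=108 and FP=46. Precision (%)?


Precision = TP/(TP+FP)
= 108/(108+46)
= 108/154 = 70.13%

70.13%


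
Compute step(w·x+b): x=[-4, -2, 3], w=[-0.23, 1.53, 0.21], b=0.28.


z = (-4)·(-0.23) + (-2)·(1.53) + (3)·(0.21) + 0.28
  = -1.23
step(z) = 0 (z<0)

0


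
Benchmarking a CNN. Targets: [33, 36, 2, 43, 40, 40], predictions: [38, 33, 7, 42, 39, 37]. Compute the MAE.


Absolute errors: |33-38|=5, |36-33|=3, |2-7|=5, |43-42|=1, |40-39|=1, |40-37|=3
Sum = 18
MAE = 18/6 = 3

3


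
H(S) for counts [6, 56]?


Probabilities: [6/62, 56/62] ≈ [0.0968, 0.9032]
H = -((6/62)·log₂(6/62) + (56/62)·log₂(56/62))
  = 0.4587 bits

0.4587 bits


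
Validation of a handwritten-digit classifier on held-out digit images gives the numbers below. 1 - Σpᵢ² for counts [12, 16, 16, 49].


Probabilities: [12/93, 16/93, 16/93, 49/93] ≈ [0.129, 0.172, 0.172, 0.5269]
Σpᵢ² = (144 + 256 + 256 + 2401)/93² = 3057/8649
Gini = 1 - Σpᵢ² = 1 - 3057/8649 = 0.6465

0.6465


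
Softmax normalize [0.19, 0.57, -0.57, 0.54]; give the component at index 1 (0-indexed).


Exponentials: e^0.19=1.2092, e^0.57=1.7683, e^-0.57=0.5655, e^0.54=1.716
Sum = 5.259
Softmax = [0.2299, 0.3362, 0.1075, 0.3263]
p[1] = 1.7683/5.259 = 0.3362

0.3362


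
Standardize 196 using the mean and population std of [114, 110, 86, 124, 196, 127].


μ = 126.1667, σ = 33.9235
z = (196 - 126.1667)/33.9235 = 2.0586

2.0586


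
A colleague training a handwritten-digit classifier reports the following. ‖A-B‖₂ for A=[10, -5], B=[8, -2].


d = √((10-8)² + (-5+ 2)²)
  = √(4 + 9)
  = √13 = 3.6056

3.6056


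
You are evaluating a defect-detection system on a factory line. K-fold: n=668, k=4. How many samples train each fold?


Fold size = 668/4 = 167
Training per fold = 668 - 167 = 501

501


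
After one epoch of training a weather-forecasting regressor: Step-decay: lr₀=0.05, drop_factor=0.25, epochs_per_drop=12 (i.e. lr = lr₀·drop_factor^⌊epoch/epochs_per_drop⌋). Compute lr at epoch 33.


n_drops = ⌊33/12⌋ = 2
lr = 0.05·0.25^2 = 0.05·0.0625 = 0.003125

0.003125


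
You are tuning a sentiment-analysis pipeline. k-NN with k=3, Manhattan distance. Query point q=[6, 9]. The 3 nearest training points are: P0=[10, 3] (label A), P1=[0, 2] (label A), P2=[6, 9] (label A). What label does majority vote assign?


d(q,P0) = 10  (label A)
d(q,P1) = 13  (label A)
d(q,P2) = 0  (label A)
Votes: A=3, B=0
Majority → A

A


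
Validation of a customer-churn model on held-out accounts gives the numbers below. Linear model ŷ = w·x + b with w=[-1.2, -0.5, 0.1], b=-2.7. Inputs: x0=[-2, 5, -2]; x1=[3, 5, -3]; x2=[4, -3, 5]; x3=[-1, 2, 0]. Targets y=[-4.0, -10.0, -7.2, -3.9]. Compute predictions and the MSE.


ŷ0 = (-1.2)·(-2) + (-0.5)·(5) + (0.1)·(-2) - 2.7 = -3.0
ŷ1 = (-1.2)·(3) + (-0.5)·(5) + (0.1)·(-3) - 2.7 = -9.1
ŷ2 = (-1.2)·(4) + (-0.5)·(-3) + (0.1)·(5) - 2.7 = -5.5
ŷ3 = (-1.2)·(-1) + (-0.5)·(2) + (0.1)·(0) - 2.7 = -2.5
errors² = [1.0, 0.81, 2.89, 1.96]
MSE = 6.6600/4 = 1.665

1.665


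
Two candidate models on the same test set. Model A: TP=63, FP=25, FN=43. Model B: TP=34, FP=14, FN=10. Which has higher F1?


Model A: P=63/88=0.7159, R=63/106=0.5943, F1=2PR/(P+R)=2TP/(2TP+FP+FN)=126/194=0.6495
Model B: P=34/48=0.7083, R=34/44=0.7727, F1=2PR/(P+R)=2TP/(2TP+FP+FN)=68/92=0.7391
0.6495 < 0.7391 → Model B

Model B


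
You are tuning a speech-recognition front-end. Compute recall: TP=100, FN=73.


Recall = TP/(TP+FN)
= 100/(100+73)
= 100/173 = 57.8%

57.8%


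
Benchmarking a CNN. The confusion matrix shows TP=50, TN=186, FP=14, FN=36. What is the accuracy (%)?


Accuracy = (TP+TN)/(TP+TN+FP+FN)
= (50+186)/(286)
= 236/286 = 82.52%

82.52%


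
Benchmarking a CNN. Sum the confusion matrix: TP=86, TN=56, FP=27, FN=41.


Total = TP + TN + FP + FN
= 86 + 56 + 27 + 41
= 210
(Predicted positive: 113, predicted negative: 97)

210


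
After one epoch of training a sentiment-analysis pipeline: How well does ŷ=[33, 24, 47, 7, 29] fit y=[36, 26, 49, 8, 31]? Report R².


ȳ = 30
SS_res = Σ(y-ŷ)² = 22
SS_tot = Σ(y-ȳ)² = 898
R² = 1 - SS_res/SS_tot = 1 - 0.0245 = 0.9755

0.9755


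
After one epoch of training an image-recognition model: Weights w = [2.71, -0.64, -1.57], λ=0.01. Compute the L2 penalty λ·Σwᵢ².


‖w‖₂² = (2.71)² + (-0.64)² + (-1.57)²
     = 7.3441 + 0.4096 + 2.4649
     = 10.2186
λ·‖w‖₂² = 0.01·10.2186 = 0.102186

0.102186


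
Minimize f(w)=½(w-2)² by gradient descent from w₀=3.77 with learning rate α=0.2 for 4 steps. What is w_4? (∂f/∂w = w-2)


step 1: grad = 3.77-2 = 1.77; w = 3.77 - 0.2·(1.77) = 3.416
step 2: grad = 3.416-2 = 1.416; w = 3.416 - 0.2·(1.416) = 3.1328
step 3: grad = 3.1328-2 = 1.1328; w = 3.1328 - 0.2·(1.1328) = 2.90624
step 4: grad = 2.90624-2 = 0.90624; w = 2.90624 - 0.2·(0.90624) = 2.724992

2.724992


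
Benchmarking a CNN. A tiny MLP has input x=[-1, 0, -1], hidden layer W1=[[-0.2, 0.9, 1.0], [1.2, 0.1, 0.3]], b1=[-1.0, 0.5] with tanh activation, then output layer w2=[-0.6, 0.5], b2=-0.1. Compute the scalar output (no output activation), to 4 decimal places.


z1[0] = (-0.2)·(-1) + (0.9)·(0) + (1.0)·(-1) - 1.0 = -1.8
z1[1] = (1.2)·(-1) + (0.1)·(0) + (0.3)·(-1) + 0.5 = -1.0
h = tanh(z1) = [-0.9468, -0.7616]
output = (-0.6)·(-0.9468) + (0.5)·(-0.7616) - 0.1 = 0.0873

0.0873


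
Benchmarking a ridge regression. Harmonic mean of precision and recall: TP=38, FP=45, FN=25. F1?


Precision = 38/83 = 0.4578
Recall = 38/63 = 0.6032
F1 = 2·P·R/(P+R) = 2·TP/(2·TP+FP+FN) = 76/(76+45+25) = 76/146 = 0.5205

0.5205


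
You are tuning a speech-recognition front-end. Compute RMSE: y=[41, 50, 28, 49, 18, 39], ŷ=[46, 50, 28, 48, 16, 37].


MSE = 34/6 = 5.6667
RMSE = √(34/6) = 2.3805

2.3805


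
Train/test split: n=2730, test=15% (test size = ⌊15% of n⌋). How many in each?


Test = ⌊2730·15/100⌋ = 409
Train = 2730 - 409 = 2321

Train: 2321, Test: 409


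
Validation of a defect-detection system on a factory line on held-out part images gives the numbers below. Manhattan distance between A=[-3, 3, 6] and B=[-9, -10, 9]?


d = |-3+ 9| + |3+ 10| + |6-9|
  = 6 + 13 + 3
  = 22

22


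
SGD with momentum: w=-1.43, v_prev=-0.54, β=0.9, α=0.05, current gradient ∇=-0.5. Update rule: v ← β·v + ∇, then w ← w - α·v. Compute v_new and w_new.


v_new = 0.9·-0.54 - 0.5 = -0.486 - 0.5 = -0.986
w_new = -1.43 - 0.05·-0.986 = -1.43 + 0.0493 = -1.3807

v_new=-0.986, w_new=-1.3807


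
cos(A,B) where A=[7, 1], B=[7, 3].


A·B = 7·7 + 1·3 = 52
‖A‖ = √50 = 7.0711, ‖B‖ = √58 = 7.6158
cos = 52/(√50·√58) = 52/√2900 = 0.9656

0.9656


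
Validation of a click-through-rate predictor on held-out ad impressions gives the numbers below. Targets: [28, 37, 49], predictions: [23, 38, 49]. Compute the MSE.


Squared errors: (28-23)²=25, (37-38)²=1, (49-49)²=0
Sum = 26
MSE = 26/3 = 26/3

26/3


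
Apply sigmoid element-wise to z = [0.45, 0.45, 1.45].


σ(0.45) = 1/(1+e^-0.45) = 0.6106
σ(0.45) = 1/(1+e^-0.45) = 0.6106
σ(1.45) = 1/(1+e^-1.45) = 0.81
result = [0.6106, 0.6106, 0.81]

[0.6106, 0.6106, 0.81]


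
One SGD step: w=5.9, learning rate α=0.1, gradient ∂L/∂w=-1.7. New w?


w_new = w - α·∇
= 5.9 - 0.1·-1.7
= 5.9 + 0.17
= 6.07

6.07


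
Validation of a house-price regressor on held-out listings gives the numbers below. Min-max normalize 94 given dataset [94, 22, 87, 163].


min=22, max=163
(94-22)/(163-22) = 72/141 = 0.5106

0.5106


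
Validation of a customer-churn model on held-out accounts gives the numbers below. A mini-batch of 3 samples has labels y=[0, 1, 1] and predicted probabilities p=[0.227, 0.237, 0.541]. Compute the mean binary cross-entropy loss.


L[0] = -ln(1-0.227) = -ln(0.773) = 0.2575
L[1] = -ln(0.237) = 1.4397
L[2] = -ln(0.541) = 0.6143
mean = (0.2575 + 1.4397 + 0.6143)/3 = 0.7705

0.7705


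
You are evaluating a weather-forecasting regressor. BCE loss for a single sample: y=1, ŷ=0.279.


BCE = -[y·ln(p) + (1-y)·ln(1-p)]
= -1·ln(0.279) - 0
= -ln(0.279) = 1.2765

1.2765


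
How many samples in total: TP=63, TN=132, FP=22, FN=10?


Total = TP + TN + FP + FN
= 63 + 132 + 22 + 10
= 227
(Predicted positive: 85, predicted negative: 142)

227


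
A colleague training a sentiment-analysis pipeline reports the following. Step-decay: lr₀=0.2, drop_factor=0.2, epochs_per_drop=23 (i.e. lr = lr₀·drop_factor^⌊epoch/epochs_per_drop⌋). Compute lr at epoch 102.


n_drops = ⌊102/23⌋ = 4
lr = 0.2·0.2^4 = 0.2·0.0016 = 0.00032

0.00032


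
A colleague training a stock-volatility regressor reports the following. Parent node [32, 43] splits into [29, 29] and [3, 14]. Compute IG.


Parent = [32, 43], H_parent = 0.9844
H_left = 1 (n=58), H_right = 0.6723 (n=17)
H_children = (58/75)·1 + (17/75)·0.6723 = 0.9257
IG = 0.9844 - 0.9257 = 0.0587

0.0587


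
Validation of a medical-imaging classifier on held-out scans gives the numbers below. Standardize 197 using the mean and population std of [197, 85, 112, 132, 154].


μ = 136, σ = 38.0473
z = (197 - 136)/38.0473 = 1.6033

1.6033


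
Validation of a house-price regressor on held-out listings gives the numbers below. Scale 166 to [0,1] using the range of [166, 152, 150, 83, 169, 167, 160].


min=83, max=169
(166-83)/(169-83) = 83/86 = 0.9651

0.9651


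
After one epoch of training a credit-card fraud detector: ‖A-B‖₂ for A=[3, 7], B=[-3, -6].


d = √((3+ 3)² + (7+ 6)²)
  = √(36 + 169)
  = √205 = 14.3178

14.3178


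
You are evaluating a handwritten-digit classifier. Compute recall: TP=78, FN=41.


Recall = TP/(TP+FN)
= 78/(78+41)
= 78/119 = 65.55%

65.55%


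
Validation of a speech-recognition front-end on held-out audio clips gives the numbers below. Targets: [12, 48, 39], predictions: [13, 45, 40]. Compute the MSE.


Squared errors: (12-13)²=1, (48-45)²=9, (39-40)²=1
Sum = 11
MSE = 11/3 = 11/3

11/3


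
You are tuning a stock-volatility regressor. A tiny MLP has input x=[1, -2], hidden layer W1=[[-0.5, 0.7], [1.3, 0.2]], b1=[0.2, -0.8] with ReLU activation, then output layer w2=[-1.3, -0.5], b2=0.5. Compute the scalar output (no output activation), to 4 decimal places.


z1[0] = (-0.5)·(1) + (0.7)·(-2) + 0.2 = -1.7
z1[1] = (1.3)·(1) + (0.2)·(-2) - 0.8 = 0.1
h = ReLU(z1) = [0.0, 0.1]
output = (-1.3)·(0.0) + (-0.5)·(0.1) + 0.5 = 0.45

0.45


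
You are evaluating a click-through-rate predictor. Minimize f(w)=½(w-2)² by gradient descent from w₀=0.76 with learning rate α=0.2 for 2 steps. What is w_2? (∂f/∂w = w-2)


step 1: grad = 0.76-2 = -1.24; w = 0.76 - 0.2·(-1.24) = 1.008
step 2: grad = 1.008-2 = -0.992; w = 1.008 - 0.2·(-0.992) = 1.2064

1.2064


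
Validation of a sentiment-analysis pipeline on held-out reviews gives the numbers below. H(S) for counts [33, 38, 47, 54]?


Probabilities: [33/172, 38/172, 47/172, 54/172] ≈ [0.1919, 0.2209, 0.2733, 0.314]
H = -((33/172)·log₂(33/172) + (38/172)·log₂(38/172) + (47/172)·log₂(47/172) + (54/172)·log₂(54/172))
  = 1.9744 bits

1.9744 bits


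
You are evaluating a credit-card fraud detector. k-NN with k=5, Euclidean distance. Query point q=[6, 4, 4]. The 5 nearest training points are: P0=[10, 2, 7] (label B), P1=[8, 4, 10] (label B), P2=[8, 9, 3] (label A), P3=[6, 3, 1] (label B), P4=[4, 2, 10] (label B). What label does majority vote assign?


d(q,P0) = 5.3852  (label B)
d(q,P1) = 6.3246  (label B)
d(q,P2) = 5.4772  (label A)
d(q,P3) = 3.1623  (label B)
d(q,P4) = 6.6332  (label B)
Votes: A=1, B=4
Majority → B

B


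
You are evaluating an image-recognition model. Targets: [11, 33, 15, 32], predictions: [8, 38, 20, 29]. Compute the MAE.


Absolute errors: |11-8|=3, |33-38|=5, |15-20|=5, |32-29|=3
Sum = 16
MAE = 16/4 = 4

4


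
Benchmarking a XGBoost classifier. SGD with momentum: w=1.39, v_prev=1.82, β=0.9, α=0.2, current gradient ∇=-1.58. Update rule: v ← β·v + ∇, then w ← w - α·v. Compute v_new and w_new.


v_new = 0.9·1.82 - 1.58 = 1.638 - 1.58 = 0.058
w_new = 1.39 - 0.2·0.058 = 1.39 - 0.0116 = 1.3784

v_new=0.058, w_new=1.3784


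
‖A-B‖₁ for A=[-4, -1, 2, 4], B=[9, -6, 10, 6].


d = |-4-9| + |-1+ 6| + |2-10| + |4-6|
  = 13 + 5 + 8 + 2
  = 28

28


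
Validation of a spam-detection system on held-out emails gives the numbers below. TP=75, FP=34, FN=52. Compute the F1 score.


Precision = 75/109 = 0.6881
Recall = 75/127 = 0.5906
F1 = 2·P·R/(P+R) = 2·TP/(2·TP+FP+FN) = 150/(150+34+52) = 150/236 = 0.6356

0.6356


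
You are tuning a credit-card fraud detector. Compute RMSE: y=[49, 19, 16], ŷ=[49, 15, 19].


MSE = 25/3 = 8.3333
RMSE = √(25/3) = 2.8868

2.8868


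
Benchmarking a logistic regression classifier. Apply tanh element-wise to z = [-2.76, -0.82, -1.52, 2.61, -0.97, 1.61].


tanh(-2.76) = -0.992
tanh(-0.82) = -0.6751
tanh(-1.52) = -0.9087
tanh(2.61) = 0.9892
tanh(-0.97) = -0.7487
tanh(1.61) = 0.9232
result = [-0.992, -0.6751, -0.9087, 0.9892, -0.7487, 0.9232]

[-0.992, -0.6751, -0.9087, 0.9892, -0.7487, 0.9232]


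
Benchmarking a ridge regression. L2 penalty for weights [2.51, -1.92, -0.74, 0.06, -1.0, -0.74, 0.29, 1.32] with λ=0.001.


‖w‖₂² = (2.51)² + (-1.92)² + (-0.74)² + (0.06)² + (-1.0)² + (-0.74)² + (0.29)² + (1.32)²
     = 6.3001 + 3.6864 + 0.5476 + 0.0036 + 1 + 0.5476 + 0.0841 + 1.7424
     = 13.9118
λ·‖w‖₂² = 0.001·13.9118 = 0.013912

0.013912


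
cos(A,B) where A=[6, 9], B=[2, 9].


A·B = 6·2 + 9·9 = 93
‖A‖ = √117 = 10.8167, ‖B‖ = √85 = 9.2195
cos = 93/(√117·√85) = 93/√9945 = 0.9326

0.9326


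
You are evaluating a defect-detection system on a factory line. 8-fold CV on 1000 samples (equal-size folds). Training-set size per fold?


Fold size = 1000/8 = 125
Training per fold = 1000 - 125 = 875

875


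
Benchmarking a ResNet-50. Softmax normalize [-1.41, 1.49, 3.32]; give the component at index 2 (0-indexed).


Exponentials: e^-1.41=0.2441, e^1.49=4.4371, e^3.32=27.6604
Sum = 32.3416
Softmax = [0.0075, 0.1372, 0.8553]
p[2] = 27.6604/32.3416 = 0.8553

0.8553


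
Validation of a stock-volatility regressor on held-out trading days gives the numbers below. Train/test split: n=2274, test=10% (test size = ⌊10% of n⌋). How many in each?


Test = ⌊2274·10/100⌋ = 227
Train = 2274 - 227 = 2047

Train: 2047, Test: 227


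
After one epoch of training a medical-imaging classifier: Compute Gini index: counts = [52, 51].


Probabilities: [52/103, 51/103] ≈ [0.5049, 0.4951]
Σpᵢ² = (2704 + 2601)/103² = 5305/10609
Gini = 1 - Σpᵢ² = 1 - 5305/10609 = 0.5

0.5


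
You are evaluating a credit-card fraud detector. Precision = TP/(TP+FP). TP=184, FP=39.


Precision = TP/(TP+FP)
= 184/(184+39)
= 184/223 = 82.51%

82.51%


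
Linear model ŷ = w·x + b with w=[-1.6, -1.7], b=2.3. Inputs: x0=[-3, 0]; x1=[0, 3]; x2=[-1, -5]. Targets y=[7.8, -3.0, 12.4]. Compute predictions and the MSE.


ŷ0 = (-1.6)·(-3) + (-1.7)·(0) + 2.3 = 7.1
ŷ1 = (-1.6)·(0) + (-1.7)·(3) + 2.3 = -2.8
ŷ2 = (-1.6)·(-1) + (-1.7)·(-5) + 2.3 = 12.4
errors² = [0.49, 0.04, 0.0]
MSE = 0.5300/3 = 0.1767

0.1767


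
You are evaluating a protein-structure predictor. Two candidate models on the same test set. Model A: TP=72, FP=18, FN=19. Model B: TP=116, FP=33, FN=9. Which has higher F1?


Model A: P=72/90=0.8, R=72/91=0.7912, F1=2PR/(P+R)=2TP/(2TP+FP+FN)=144/181=0.7956
Model B: P=116/149=0.7785, R=116/125=0.928, F1=2PR/(P+R)=2TP/(2TP+FP+FN)=232/274=0.8467
0.7956 < 0.8467 → Model B

Model B


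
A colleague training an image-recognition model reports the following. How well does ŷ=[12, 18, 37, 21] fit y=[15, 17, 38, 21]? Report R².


ȳ = 22.75
SS_res = Σ(y-ŷ)² = 11
SS_tot = Σ(y-ȳ)² = 328.75
R² = 1 - SS_res/SS_tot = 1 - 0.0335 = 0.9665

0.9665


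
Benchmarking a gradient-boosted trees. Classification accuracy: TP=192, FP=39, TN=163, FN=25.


Accuracy = (TP+TN)/(TP+TN+FP+FN)
= (192+163)/(419)
= 355/419 = 84.73%

84.73%


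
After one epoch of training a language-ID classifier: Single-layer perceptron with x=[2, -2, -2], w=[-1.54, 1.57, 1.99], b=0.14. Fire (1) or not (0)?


z = (2)·(-1.54) + (-2)·(1.57) + (-2)·(1.99) + 0.14
  = -10.06
step(z) = 0 (z<0)

0


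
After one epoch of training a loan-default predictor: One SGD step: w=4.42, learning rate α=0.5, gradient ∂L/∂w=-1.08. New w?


w_new = w - α·∇
= 4.42 - 0.5·-1.08
= 4.42 + 0.54
= 4.96

4.96


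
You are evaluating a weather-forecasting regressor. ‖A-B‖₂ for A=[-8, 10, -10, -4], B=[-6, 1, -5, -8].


d = √((-8+ 6)² + (10-1)² + (-10+ 5)² + (-4+ 8)²)
  = √(4 + 81 + 25 + 16)
  = √126 = 11.225

11.225


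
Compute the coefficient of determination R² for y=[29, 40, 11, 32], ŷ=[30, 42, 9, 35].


ȳ = 28
SS_res = Σ(y-ŷ)² = 18
SS_tot = Σ(y-ȳ)² = 450
R² = 1 - SS_res/SS_tot = 1 - 0.04 = 0.96

0.96


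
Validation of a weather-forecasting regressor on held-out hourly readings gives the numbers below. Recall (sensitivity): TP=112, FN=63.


Recall = TP/(TP+FN)
= 112/(112+63)
= 112/175 = 64.0%

64.0%


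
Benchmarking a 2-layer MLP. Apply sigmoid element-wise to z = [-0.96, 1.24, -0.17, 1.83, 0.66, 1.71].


σ(-0.96) = 1/(1+e^0.96) = 0.2769
σ(1.24) = 1/(1+e^-1.24) = 0.7756
σ(-0.17) = 1/(1+e^0.17) = 0.4576
σ(1.83) = 1/(1+e^-1.83) = 0.8618
σ(0.66) = 1/(1+e^-0.66) = 0.6593
σ(1.71) = 1/(1+e^-1.71) = 0.8468
result = [0.2769, 0.7756, 0.4576, 0.8618, 0.6593, 0.8468]

[0.2769, 0.7756, 0.4576, 0.8618, 0.6593, 0.8468]


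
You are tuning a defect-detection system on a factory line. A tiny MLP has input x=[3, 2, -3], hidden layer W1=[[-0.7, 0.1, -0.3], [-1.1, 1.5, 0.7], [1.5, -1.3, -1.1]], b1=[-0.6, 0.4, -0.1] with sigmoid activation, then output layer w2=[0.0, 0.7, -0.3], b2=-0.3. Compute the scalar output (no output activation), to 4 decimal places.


z1[0] = (-0.7)·(3) + (0.1)·(2) + (-0.3)·(-3) - 0.6 = -1.6
z1[1] = (-1.1)·(3) + (1.5)·(2) + (0.7)·(-3) + 0.4 = -2.0
z1[2] = (1.5)·(3) + (-1.3)·(2) + (-1.1)·(-3) - 0.1 = 5.1
h = sigmoid(z1) = [0.168, 0.1192, 0.9939]
output = (0.0)·(0.168) + (0.7)·(0.1192) + (-0.3)·(0.9939) - 0.3 = -0.5147

-0.5147


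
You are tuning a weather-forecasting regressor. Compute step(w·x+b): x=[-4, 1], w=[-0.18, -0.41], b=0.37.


z = (-4)·(-0.18) + (1)·(-0.41) + 0.37
  = 0.68
step(z) = 1 (z≥0)

1


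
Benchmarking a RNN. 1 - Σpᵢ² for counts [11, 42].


Probabilities: [11/53, 42/53] ≈ [0.2075, 0.7925]
Σpᵢ² = (121 + 1764)/53² = 1885/2809
Gini = 1 - Σpᵢ² = 1 - 1885/2809 = 0.3289

0.3289


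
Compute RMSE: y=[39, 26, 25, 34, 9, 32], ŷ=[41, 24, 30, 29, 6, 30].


MSE = 71/6 = 11.8333
RMSE = √(71/6) = 3.44

3.44


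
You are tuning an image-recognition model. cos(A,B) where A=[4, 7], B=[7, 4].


A·B = 4·7 + 7·4 = 56
‖A‖ = √65 = 8.0623, ‖B‖ = √65 = 8.0623
cos = 56/(√65·√65) = 56/√4225 = 0.8615

0.8615


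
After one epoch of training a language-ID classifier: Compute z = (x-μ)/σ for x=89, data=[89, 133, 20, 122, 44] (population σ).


μ = 81.6, σ = 43.6742
z = (89 - 81.6)/43.6742 = 0.1694

0.1694


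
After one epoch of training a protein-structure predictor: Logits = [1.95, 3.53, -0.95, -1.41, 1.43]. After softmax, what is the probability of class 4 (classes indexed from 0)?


Exponentials: e^1.95=7.0287, e^3.53=34.124, e^-0.95=0.3867, e^-1.41=0.2441, e^1.43=4.1787
Sum = 45.9622
Softmax = [0.1529, 0.7424, 0.0084, 0.0053, 0.0909]
p[4] = 4.1787/45.9622 = 0.0909

0.0909


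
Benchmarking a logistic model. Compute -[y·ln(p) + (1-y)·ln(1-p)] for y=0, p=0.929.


BCE = -[y·ln(p) + (1-y)·ln(1-p)]
= -0 - 1·ln(1-0.929)
= -ln(0.071) = 2.6451

2.6451


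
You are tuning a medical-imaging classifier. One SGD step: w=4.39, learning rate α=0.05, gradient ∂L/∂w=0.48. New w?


w_new = w - α·∇
= 4.39 - 0.05·0.48
= 4.39 - 0.024
= 4.366

4.366


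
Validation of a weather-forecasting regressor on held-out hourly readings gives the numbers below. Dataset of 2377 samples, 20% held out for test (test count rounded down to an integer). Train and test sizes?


Test = ⌊2377·20/100⌋ = 475
Train = 2377 - 475 = 1902

Train: 1902, Test: 475


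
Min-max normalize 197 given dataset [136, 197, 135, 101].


min=101, max=197
(197-101)/(197-101) = 96/96 = 1.0

1.0


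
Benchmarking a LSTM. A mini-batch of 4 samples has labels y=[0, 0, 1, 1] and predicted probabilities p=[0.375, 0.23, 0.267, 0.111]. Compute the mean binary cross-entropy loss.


L[0] = -ln(1-0.375) = -ln(0.625) = 0.47
L[1] = -ln(1-0.23) = -ln(0.77) = 0.2614
L[2] = -ln(0.267) = 1.3205
L[3] = -ln(0.111) = 2.1982
mean = (0.47 + 0.2614 + 1.3205 + 2.1982)/4 = 1.0625

1.0625


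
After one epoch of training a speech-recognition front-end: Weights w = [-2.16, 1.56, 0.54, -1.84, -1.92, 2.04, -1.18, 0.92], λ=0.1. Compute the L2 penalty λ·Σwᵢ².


‖w‖₂² = (-2.16)² + (1.56)² + (0.54)² + (-1.84)² + (-1.92)² + (2.04)² + (-1.18)² + (0.92)²
     = 4.6656 + 2.4336 + 0.2916 + 3.3856 + 3.6864 + 4.1616 + 1.3924 + 0.8464
     = 20.8632
λ·‖w‖₂² = 0.1·20.8632 = 2.08632

2.08632


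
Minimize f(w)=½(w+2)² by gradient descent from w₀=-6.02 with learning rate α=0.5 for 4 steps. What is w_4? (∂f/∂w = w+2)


step 1: grad = -6.02+2 = -4.02; w = -6.02 - 0.5·(-4.02) = -4.01
step 2: grad = -4.01+2 = -2.01; w = -4.01 - 0.5·(-2.01) = -3.005
step 3: grad = -3.005+2 = -1.005; w = -3.005 - 0.5·(-1.005) = -2.5025
step 4: grad = -2.5025+2 = -0.5025; w = -2.5025 - 0.5·(-0.5025) = -2.25125

-2.25125


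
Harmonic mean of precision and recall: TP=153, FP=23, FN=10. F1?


Precision = 153/176 = 0.8693
Recall = 153/163 = 0.9387
F1 = 2·P·R/(P+R) = 2·TP/(2·TP+FP+FN) = 306/(306+23+10) = 306/339 = 0.9027

0.9027


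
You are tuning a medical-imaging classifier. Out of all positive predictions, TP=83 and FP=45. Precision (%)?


Precision = TP/(TP+FP)
= 83/(83+45)
= 83/128 = 64.84%

64.84%


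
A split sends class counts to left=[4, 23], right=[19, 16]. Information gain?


Parent = [23, 39], H_parent = 0.9514
H_left = 0.6052 (n=27), H_right = 0.9947 (n=35)
H_children = (27/62)·0.6052 + (35/62)·0.9947 = 0.8251
IG = 0.9514 - 0.8251 = 0.1263

0.1263


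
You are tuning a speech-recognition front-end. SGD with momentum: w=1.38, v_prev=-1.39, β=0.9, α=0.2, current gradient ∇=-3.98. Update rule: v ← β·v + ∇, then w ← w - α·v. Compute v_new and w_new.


v_new = 0.9·-1.39 - 3.98 = -1.251 - 3.98 = -5.231
w_new = 1.38 - 0.2·-5.231 = 1.38 + 1.0462 = 2.4262

v_new=-5.231, w_new=2.4262


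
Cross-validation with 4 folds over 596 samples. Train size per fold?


Fold size = 596/4 = 149
Training per fold = 596 - 149 = 447

447


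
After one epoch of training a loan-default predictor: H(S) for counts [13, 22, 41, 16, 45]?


Probabilities: [13/137, 22/137, 41/137, 16/137, 45/137] ≈ [0.0949, 0.1606, 0.2993, 0.1168, 0.3285]
H = -((13/137)·log₂(13/137) + (22/137)·log₂(22/137) + (41/137)·log₂(41/137) + (16/137)·log₂(16/137) + (45/137)·log₂(45/137))
  = 2.1564 bits

2.1564 bits


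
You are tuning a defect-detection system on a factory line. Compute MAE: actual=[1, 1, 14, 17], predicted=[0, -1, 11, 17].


Absolute errors: |1-0|=1, |1+ 1|=2, |14-11|=3, |17-17|=0
Sum = 6
MAE = 6/4 = 3/2

3/2


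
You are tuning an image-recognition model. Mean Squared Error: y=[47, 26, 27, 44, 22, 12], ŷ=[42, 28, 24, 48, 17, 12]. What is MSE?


Squared errors: (47-42)²=25, (26-28)²=4, (27-24)²=9, (44-48)²=16, (22-17)²=25, (12-12)²=0
Sum = 79
MSE = 79/6 = 79/6

79/6


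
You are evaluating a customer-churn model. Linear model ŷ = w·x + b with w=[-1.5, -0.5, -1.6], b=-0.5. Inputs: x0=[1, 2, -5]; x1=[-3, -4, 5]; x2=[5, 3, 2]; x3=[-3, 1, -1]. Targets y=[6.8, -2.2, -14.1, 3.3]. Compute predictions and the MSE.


ŷ0 = (-1.5)·(1) + (-0.5)·(2) + (-1.6)·(-5) - 0.5 = 5.0
ŷ1 = (-1.5)·(-3) + (-0.5)·(-4) + (-1.6)·(5) - 0.5 = -2.0
ŷ2 = (-1.5)·(5) + (-0.5)·(3) + (-1.6)·(2) - 0.5 = -12.7
ŷ3 = (-1.5)·(-3) + (-0.5)·(1) + (-1.6)·(-1) - 0.5 = 5.1
errors² = [3.24, 0.04, 1.96, 3.24]
MSE = 8.4800/4 = 2.12

2.12


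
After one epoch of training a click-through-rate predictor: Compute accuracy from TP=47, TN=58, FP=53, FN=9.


Accuracy = (TP+TN)/(TP+TN+FP+FN)
= (47+58)/(167)
= 105/167 = 62.87%

62.87%


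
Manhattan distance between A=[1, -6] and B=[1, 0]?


d = |1-1| + |-6-0|
  = 0 + 6
  = 6

6


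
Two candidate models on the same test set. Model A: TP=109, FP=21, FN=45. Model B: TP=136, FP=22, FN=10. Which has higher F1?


Model A: P=109/130=0.8385, R=109/154=0.7078, F1=2PR/(P+R)=2TP/(2TP+FP+FN)=218/284=0.7676
Model B: P=136/158=0.8608, R=136/146=0.9315, F1=2PR/(P+R)=2TP/(2TP+FP+FN)=272/304=0.8947
0.7676 < 0.8947 → Model B

Model B


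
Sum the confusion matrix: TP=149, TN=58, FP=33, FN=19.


Total = TP + TN + FP + FN
= 149 + 58 + 33 + 19
= 259
(Predicted positive: 182, predicted negative: 77)

259


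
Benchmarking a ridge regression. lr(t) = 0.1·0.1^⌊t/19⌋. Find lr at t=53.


n_drops = ⌊53/19⌋ = 2
lr = 0.1·0.1^2 = 0.1·0.01 = 0.001

0.001


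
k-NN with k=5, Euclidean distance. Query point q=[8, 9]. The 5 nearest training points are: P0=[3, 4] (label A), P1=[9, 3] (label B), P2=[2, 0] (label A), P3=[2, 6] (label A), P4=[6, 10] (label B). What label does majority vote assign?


d(q,P0) = 7.0711  (label A)
d(q,P1) = 6.0828  (label B)
d(q,P2) = 10.8167  (label A)
d(q,P3) = 6.7082  (label A)
d(q,P4) = 2.2361  (label B)
Votes: A=3, B=2
Majority → A

A


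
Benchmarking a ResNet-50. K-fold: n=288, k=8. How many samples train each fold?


Fold size = 288/8 = 36
Training per fold = 288 - 36 = 252

252


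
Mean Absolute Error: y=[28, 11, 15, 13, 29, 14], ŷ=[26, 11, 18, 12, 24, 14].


Absolute errors: |28-26|=2, |11-11|=0, |15-18|=3, |13-12|=1, |29-24|=5, |14-14|=0
Sum = 11
MAE = 11/6 = 11/6

11/6


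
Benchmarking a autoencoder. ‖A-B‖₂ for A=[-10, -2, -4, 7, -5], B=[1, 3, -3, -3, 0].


d = √((-10-1)² + (-2-3)² + (-4+ 3)² + (7+ 3)² + (-5-0)²)
  = √(121 + 25 + 1 + 100 + 25)
  = √272 = 16.4924

16.4924


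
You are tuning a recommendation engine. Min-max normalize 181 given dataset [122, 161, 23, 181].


min=23, max=181
(181-23)/(181-23) = 158/158 = 1.0

1.0


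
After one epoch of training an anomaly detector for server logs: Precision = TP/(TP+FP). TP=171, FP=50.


Precision = TP/(TP+FP)
= 171/(171+50)
= 171/221 = 77.38%

77.38%


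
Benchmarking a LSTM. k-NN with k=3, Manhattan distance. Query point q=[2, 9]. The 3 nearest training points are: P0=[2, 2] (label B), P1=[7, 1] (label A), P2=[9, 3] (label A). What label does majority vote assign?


d(q,P0) = 7  (label B)
d(q,P1) = 13  (label A)
d(q,P2) = 13  (label A)
Votes: A=2, B=1
Majority → A

A


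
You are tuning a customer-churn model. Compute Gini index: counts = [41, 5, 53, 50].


Probabilities: [41/149, 5/149, 53/149, 50/149] ≈ [0.2752, 0.0336, 0.3557, 0.3356]
Σpᵢ² = (1681 + 25 + 2809 + 2500)/149² = 7015/22201
Gini = 1 - Σpᵢ² = 1 - 7015/22201 = 0.684

0.684


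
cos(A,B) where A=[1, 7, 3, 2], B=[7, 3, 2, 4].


A·B = 1·7 + 7·3 + 3·2 + 2·4 = 42
‖A‖ = √63 = 7.9373, ‖B‖ = √78 = 8.8318
cos = 42/(√63·√78) = 42/√4914 = 0.5991

0.5991


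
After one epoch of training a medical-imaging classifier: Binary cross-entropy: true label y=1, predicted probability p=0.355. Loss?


BCE = -[y·ln(p) + (1-y)·ln(1-p)]
= -1·ln(0.355) - 0
= -ln(0.355) = 1.0356

1.0356


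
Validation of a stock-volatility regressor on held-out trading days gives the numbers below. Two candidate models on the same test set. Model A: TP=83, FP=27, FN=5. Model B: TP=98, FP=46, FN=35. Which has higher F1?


Model A: P=83/110=0.7545, R=83/88=0.9432, F1=2PR/(P+R)=2TP/(2TP+FP+FN)=166/198=0.8384
Model B: P=98/144=0.6806, R=98/133=0.7368, F1=2PR/(P+R)=2TP/(2TP+FP+FN)=196/277=0.7076
0.8384 > 0.7076 → Model A

Model A


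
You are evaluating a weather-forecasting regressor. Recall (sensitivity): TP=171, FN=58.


Recall = TP/(TP+FN)
= 171/(171+58)
= 171/229 = 74.67%

74.67%


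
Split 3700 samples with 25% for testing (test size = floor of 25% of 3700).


Test = ⌊3700·25/100⌋ = 925
Train = 3700 - 925 = 2775

Train: 2775, Test: 925


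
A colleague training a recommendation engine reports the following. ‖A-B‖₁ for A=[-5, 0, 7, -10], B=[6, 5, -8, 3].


d = |-5-6| + |0-5| + |7+ 8| + |-10-3|
  = 11 + 5 + 15 + 13
  = 44

44


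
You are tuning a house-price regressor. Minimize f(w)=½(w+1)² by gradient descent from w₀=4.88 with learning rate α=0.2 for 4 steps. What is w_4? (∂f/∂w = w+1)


step 1: grad = 4.88+1 = 5.88; w = 4.88 - 0.2·(5.88) = 3.704
step 2: grad = 3.704+1 = 4.704; w = 3.704 - 0.2·(4.704) = 2.7632
step 3: grad = 2.7632+1 = 3.7632; w = 2.7632 - 0.2·(3.7632) = 2.01056
step 4: grad = 2.01056+1 = 3.01056; w = 2.01056 - 0.2·(3.01056) = 1.408448

1.408448


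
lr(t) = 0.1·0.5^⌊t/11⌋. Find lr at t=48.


n_drops = ⌊48/11⌋ = 4
lr = 0.1·0.5^4 = 0.1·0.0625 = 0.00625

0.00625


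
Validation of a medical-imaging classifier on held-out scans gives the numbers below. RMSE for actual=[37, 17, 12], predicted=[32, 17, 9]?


MSE = 34/3 = 11.3333
RMSE = √(34/3) = 3.3665

3.3665


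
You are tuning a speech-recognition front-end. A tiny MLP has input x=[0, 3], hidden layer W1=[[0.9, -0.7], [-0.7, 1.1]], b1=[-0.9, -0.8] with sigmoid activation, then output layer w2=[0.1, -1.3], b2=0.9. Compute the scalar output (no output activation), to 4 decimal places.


z1[0] = (0.9)·(0) + (-0.7)·(3) - 0.9 = -3.0
z1[1] = (-0.7)·(0) + (1.1)·(3) - 0.8 = 2.5
h = sigmoid(z1) = [0.0474, 0.9241]
output = (0.1)·(0.0474) + (-1.3)·(0.9241) + 0.9 = -0.2966

-0.2966


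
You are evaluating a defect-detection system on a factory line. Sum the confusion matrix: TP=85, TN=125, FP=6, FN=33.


Total = TP + TN + FP + FN
= 85 + 125 + 6 + 33
= 249
(Predicted positive: 91, predicted negative: 158)

249


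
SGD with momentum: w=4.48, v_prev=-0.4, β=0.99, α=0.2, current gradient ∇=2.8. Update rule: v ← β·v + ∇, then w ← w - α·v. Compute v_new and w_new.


v_new = 0.99·-0.4 + 2.8 = -0.396 + 2.8 = 2.404
w_new = 4.48 - 0.2·2.404 = 4.48 - 0.4808 = 3.9992

v_new=2.404, w_new=3.9992


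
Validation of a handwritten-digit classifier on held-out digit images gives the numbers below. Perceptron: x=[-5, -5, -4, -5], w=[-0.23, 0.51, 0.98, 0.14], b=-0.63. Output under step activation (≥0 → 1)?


z = (-5)·(-0.23) + (-5)·(0.51) + (-4)·(0.98) + (-5)·(0.14) - 0.63
  = -6.65
step(z) = 0 (z<0)

0


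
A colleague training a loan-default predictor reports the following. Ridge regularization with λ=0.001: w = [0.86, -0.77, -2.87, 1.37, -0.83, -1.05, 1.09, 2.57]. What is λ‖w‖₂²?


‖w‖₂² = (0.86)² + (-0.77)² + (-2.87)² + (1.37)² + (-0.83)² + (-1.05)² + (1.09)² + (2.57)²
     = 0.7396 + 0.5929 + 8.2369 + 1.8769 + 0.6889 + 1.1025 + 1.1881 + 6.6049
     = 21.0307
λ·‖w‖₂² = 0.001·21.0307 = 0.021031

0.021031


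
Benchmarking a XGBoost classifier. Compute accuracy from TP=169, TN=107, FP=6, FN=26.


Accuracy = (TP+TN)/(TP+TN+FP+FN)
= (169+107)/(308)
= 276/308 = 89.61%

89.61%


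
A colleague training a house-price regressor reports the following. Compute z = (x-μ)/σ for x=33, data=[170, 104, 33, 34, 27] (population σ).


μ = 73.6, σ = 55.8663
z = (33 - 73.6)/55.8663 = -0.7267

-0.7267


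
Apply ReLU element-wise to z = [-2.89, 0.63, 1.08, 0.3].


ReLU(-2.89) = max(0, -2.89) = 0.0
ReLU(0.63) = max(0, 0.63) = 0.63
ReLU(1.08) = max(0, 1.08) = 1.08
ReLU(0.3) = max(0, 0.3) = 0.3
result = [0.0, 0.63, 1.08, 0.3]

[0.0, 0.63, 1.08, 0.3]


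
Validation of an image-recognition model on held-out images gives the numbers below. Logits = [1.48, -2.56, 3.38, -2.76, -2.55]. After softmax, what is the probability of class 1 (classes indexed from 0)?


Exponentials: e^1.48=4.3929, e^-2.56=0.0773, e^3.38=29.3708, e^-2.76=0.0633, e^-2.55=0.0781
Sum = 33.9824
Softmax = [0.1293, 0.0023, 0.8643, 0.0019, 0.0023]
p[1] = 0.0773/33.9824 = 0.0023

0.0023


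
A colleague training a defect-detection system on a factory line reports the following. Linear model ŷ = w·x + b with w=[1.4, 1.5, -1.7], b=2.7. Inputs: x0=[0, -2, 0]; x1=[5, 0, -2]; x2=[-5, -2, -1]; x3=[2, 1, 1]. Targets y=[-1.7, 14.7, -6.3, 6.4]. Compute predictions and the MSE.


ŷ0 = (1.4)·(0) + (1.5)·(-2) + (-1.7)·(0) + 2.7 = -0.3
ŷ1 = (1.4)·(5) + (1.5)·(0) + (-1.7)·(-2) + 2.7 = 13.1
ŷ2 = (1.4)·(-5) + (1.5)·(-2) + (-1.7)·(-1) + 2.7 = -5.6
ŷ3 = (1.4)·(2) + (1.5)·(1) + (-1.7)·(1) + 2.7 = 5.3
errors² = [1.96, 2.56, 0.49, 1.21]
MSE = 6.2200/4 = 1.555

1.555


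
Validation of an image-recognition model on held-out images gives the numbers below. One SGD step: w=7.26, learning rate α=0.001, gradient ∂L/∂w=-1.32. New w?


w_new = w - α·∇
= 7.26 - 0.001·-1.32
= 7.26 + 0.00132
= 7.26132

7.26132


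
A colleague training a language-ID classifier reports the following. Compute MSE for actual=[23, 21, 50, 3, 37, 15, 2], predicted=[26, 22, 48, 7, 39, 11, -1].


Squared errors: (23-26)²=9, (21-22)²=1, (50-48)²=4, (3-7)²=16, (37-39)²=4, (15-11)²=16, (2+ 1)²=9
Sum = 59
MSE = 59/7 = 59/7

59/7


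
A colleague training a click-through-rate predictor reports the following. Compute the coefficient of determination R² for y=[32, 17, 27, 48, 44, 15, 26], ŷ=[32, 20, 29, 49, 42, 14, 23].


ȳ = 29.8571
SS_res = Σ(y-ŷ)² = 28
SS_tot = Σ(y-ȳ)² = 942.86
R² = 1 - SS_res/SS_tot = 1 - 0.0297 = 0.9703

0.9703


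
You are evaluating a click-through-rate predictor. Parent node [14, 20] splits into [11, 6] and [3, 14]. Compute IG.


Parent = [14, 20], H_parent = 0.9774
H_left = 0.9367 (n=17), H_right = 0.6723 (n=17)
H_children = (17/34)·0.9367 + (17/34)·0.6723 = 0.8045
IG = 0.9774 - 0.8045 = 0.1729

0.1729


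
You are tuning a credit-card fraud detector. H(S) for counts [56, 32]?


Probabilities: [56/88, 32/88] ≈ [0.6364, 0.3636]
H = -((56/88)·log₂(56/88) + (32/88)·log₂(32/88))
  = 0.9457 bits

0.9457 bits


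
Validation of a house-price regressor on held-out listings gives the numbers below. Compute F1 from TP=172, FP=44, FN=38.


Precision = 172/216 = 0.7963
Recall = 172/210 = 0.819
F1 = 2·P·R/(P+R) = 2·TP/(2·TP+FP+FN) = 344/(344+44+38) = 344/426 = 0.8075

0.8075


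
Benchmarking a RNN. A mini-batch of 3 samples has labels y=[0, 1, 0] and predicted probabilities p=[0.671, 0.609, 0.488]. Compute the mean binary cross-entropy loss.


L[0] = -ln(1-0.671) = -ln(0.329) = 1.1117
L[1] = -ln(0.609) = 0.4959
L[2] = -ln(1-0.488) = -ln(0.512) = 0.6694
mean = (1.1117 + 0.4959 + 0.6694)/3 = 0.759

0.759


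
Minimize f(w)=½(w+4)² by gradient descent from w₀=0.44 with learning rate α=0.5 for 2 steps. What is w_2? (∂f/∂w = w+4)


step 1: grad = 0.44+4 = 4.44; w = 0.44 - 0.5·(4.44) = -1.78
step 2: grad = -1.78+4 = 2.22; w = -1.78 - 0.5·(2.22) = -2.89

-2.89


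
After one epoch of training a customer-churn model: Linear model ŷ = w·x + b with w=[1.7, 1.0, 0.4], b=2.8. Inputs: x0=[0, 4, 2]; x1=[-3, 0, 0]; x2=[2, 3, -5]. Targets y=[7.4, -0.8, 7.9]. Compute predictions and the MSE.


ŷ0 = (1.7)·(0) + (1.0)·(4) + (0.4)·(2) + 2.8 = 7.6
ŷ1 = (1.7)·(-3) + (1.0)·(0) + (0.4)·(0) + 2.8 = -2.3
ŷ2 = (1.7)·(2) + (1.0)·(3) + (0.4)·(-5) + 2.8 = 7.2
errors² = [0.04, 2.25, 0.49]
MSE = 2.7800/3 = 0.9267

0.9267


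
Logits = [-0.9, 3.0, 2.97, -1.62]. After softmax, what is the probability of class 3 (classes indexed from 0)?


Exponentials: e^-0.9=0.4066, e^3.0=20.0855, e^2.97=19.4919, e^-1.62=0.1979
Sum = 40.1819
Softmax = [0.0101, 0.4999, 0.4851, 0.0049]
p[3] = 0.1979/40.1819 = 0.0049

0.0049


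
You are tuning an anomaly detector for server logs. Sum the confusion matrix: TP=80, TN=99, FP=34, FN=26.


Total = TP + TN + FP + FN
= 80 + 99 + 34 + 26
= 239
(Predicted positive: 114, predicted negative: 125)

239


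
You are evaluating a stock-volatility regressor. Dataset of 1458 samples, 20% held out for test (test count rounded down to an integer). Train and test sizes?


Test = ⌊1458·20/100⌋ = 291
Train = 1458 - 291 = 1167

Train: 1167, Test: 291


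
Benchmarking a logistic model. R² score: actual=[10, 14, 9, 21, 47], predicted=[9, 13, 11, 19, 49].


ȳ = 20.2
SS_res = Σ(y-ŷ)² = 14
SS_tot = Σ(y-ȳ)² = 986.8
R² = 1 - SS_res/SS_tot = 1 - 0.0142 = 0.9858

0.9858


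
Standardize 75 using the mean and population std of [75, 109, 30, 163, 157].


μ = 106.8, σ = 50.1853
z = (75 - 106.8)/50.1853 = -0.6337

-0.6337


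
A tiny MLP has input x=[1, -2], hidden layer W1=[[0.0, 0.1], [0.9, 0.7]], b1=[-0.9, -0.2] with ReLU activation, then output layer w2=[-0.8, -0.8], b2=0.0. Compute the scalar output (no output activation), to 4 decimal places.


z1[0] = (0.0)·(1) + (0.1)·(-2) - 0.9 = -1.1
z1[1] = (0.9)·(1) + (0.7)·(-2) - 0.2 = -0.7
h = ReLU(z1) = [0.0, 0.0]
output = (-0.8)·(0.0) + (-0.8)·(0.0) + 0.0 = 0.0

0.0


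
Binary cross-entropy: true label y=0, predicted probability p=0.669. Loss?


BCE = -[y·ln(p) + (1-y)·ln(1-p)]
= -0 - 1·ln(1-0.669)
= -ln(0.331) = 1.1056

1.1056


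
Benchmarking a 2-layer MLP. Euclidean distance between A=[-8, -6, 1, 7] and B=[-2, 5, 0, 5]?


d = √((-8+ 2)² + (-6-5)² + (1-0)² + (7-5)²)
  = √(36 + 121 + 1 + 4)
  = √162 = 12.7279

12.7279


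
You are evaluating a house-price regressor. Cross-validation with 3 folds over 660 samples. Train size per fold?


Fold size = 660/3 = 220
Training per fold = 660 - 220 = 440

440


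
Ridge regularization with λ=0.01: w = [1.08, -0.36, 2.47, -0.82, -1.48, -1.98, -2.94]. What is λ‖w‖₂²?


‖w‖₂² = (1.08)² + (-0.36)² + (2.47)² + (-0.82)² + (-1.48)² + (-1.98)² + (-2.94)²
     = 1.1664 + 0.1296 + 6.1009 + 0.6724 + 2.1904 + 3.9204 + 8.6436
     = 22.8237
λ·‖w‖₂² = 0.01·22.8237 = 0.228237

0.228237


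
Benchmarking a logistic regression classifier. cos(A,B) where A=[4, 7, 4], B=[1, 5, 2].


A·B = 4·1 + 7·5 + 4·2 = 47
‖A‖ = √81 = 9, ‖B‖ = √30 = 5.4772
cos = 47/(√81·√30) = 47/√2430 = 0.9534

0.9534


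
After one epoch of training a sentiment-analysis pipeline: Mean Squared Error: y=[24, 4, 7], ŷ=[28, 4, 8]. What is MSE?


Squared errors: (24-28)²=16, (4-4)²=0, (7-8)²=1
Sum = 17
MSE = 17/3 = 17/3

17/3
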